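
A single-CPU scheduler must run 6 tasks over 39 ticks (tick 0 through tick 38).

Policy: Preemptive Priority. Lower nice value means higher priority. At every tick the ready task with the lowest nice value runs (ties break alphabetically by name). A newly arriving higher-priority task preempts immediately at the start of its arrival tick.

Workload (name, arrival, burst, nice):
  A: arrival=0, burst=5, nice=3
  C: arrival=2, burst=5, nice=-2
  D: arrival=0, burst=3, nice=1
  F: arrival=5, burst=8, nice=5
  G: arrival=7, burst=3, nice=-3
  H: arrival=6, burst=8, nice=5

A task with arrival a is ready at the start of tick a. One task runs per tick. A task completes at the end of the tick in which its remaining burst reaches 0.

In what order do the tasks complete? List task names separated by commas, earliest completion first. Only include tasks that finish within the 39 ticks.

t=0: ready={A,D} → run D
t=1: ready={A,D} → run D
t=2: ready={A,C,D} → run C
t=3: ready={A,C,D} → run C
t=4: ready={A,C,D} → run C
t=5: ready={A,C,D,F} → run C
t=6: ready={A,C,D,F,H} → run C
t=7: ready={A,D,F,G,H} → run G
t=8: ready={A,D,F,G,H} → run G
t=9: ready={A,D,F,G,H} → run G
t=10: ready={A,D,F,H} → run D
t=11: ready={A,F,H} → run A
t=12: ready={A,F,H} → run A
t=13: ready={A,F,H} → run A
t=14: ready={A,F,H} → run A
t=15: ready={A,F,H} → run A
t=16: ready={F,H} → run F
t=17: ready={F,H} → run F
t=18: ready={F,H} → run F
t=19: ready={F,H} → run F
t=20: ready={F,H} → run F
t=21: ready={F,H} → run F
t=22: ready={F,H} → run F
t=23: ready={F,H} → run F
t=24: ready={H} → run H
t=25: ready={H} → run H
t=26: ready={H} → run H
t=27: ready={H} → run H
t=28: ready={H} → run H
t=29: ready={H} → run H
t=30: ready={H} → run H
t=31: ready={H} → run H
t=32: (idle)
t=33: (idle)
t=34: (idle)
t=35: (idle)
t=36: (idle)
t=37: (idle)
t=38: (idle)

completion order = C, G, D, A, F, H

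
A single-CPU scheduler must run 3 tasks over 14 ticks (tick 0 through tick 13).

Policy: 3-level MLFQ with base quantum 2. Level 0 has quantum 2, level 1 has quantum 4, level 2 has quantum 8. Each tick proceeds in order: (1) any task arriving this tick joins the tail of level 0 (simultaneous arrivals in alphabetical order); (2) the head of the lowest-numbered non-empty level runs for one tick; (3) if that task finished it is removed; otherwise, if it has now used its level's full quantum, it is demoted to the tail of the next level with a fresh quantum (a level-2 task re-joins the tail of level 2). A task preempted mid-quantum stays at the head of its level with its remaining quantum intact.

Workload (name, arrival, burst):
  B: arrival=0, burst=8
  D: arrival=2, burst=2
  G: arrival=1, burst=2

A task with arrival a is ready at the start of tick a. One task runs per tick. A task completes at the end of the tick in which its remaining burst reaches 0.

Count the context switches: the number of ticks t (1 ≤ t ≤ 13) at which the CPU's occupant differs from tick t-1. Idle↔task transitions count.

t=0: L0/L1/L2 = B/-/- → run B
t=1: L0/L1/L2 = BG/-/- → run B
t=2: L0/L1/L2 = GD/B/- → run G
t=3: L0/L1/L2 = GD/B/- → run G
t=4: L0/L1/L2 = D/B/- → run D
t=5: L0/L1/L2 = D/B/- → run D
t=6: L0/L1/L2 = -/B/- → run B
t=7: L0/L1/L2 = -/B/- → run B
t=8: L0/L1/L2 = -/B/- → run B
t=9: L0/L1/L2 = -/B/- → run B
t=10: L0/L1/L2 = -/-/B → run B
t=11: L0/L1/L2 = -/-/B → run B
t=12: (idle)
t=13: (idle)

context switches = 4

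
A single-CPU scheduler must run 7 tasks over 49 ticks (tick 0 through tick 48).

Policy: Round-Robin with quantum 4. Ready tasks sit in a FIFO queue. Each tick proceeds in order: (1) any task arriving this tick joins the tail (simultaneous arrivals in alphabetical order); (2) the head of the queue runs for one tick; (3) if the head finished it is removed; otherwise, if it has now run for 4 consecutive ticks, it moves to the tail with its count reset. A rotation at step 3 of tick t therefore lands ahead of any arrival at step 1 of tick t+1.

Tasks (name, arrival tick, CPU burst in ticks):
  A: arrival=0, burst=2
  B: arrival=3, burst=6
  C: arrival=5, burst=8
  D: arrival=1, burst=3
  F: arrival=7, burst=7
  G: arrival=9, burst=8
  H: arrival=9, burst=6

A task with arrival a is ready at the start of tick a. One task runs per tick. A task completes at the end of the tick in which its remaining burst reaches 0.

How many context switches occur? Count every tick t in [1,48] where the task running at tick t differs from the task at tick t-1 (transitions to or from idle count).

context switches = 12

t=0: queue=[A] q_used=0 → run A
t=1: queue=[A,D] q_used=1 → run A
t=2: queue=[D] q_used=0 → run D
t=3: queue=[D,B] q_used=1 → run D
t=4: queue=[D,B] q_used=2 → run D
t=5: queue=[B,C] q_used=0 → run B
t=6: queue=[B,C] q_used=1 → run B
t=7: queue=[B,C,F] q_used=2 → run B
t=8: queue=[B,C,F] q_used=3 → run B
t=9: queue=[C,F,B,G,H] q_used=0 → run C
t=10: queue=[C,F,B,G,H] q_used=1 → run C
t=11: queue=[C,F,B,G,H] q_used=2 → run C
t=12: queue=[C,F,B,G,H] q_used=3 → run C
t=13: queue=[F,B,G,H,C] q_used=0 → run F
t=14: queue=[F,B,G,H,C] q_used=1 → run F
t=15: queue=[F,B,G,H,C] q_used=2 → run F
t=16: queue=[F,B,G,H,C] q_used=3 → run F
t=17: queue=[B,G,H,C,F] q_used=0 → run B
t=18: queue=[B,G,H,C,F] q_used=1 → run B
t=19: queue=[G,H,C,F] q_used=0 → run G
t=20: queue=[G,H,C,F] q_used=1 → run G
t=21: queue=[G,H,C,F] q_used=2 → run G
t=22: queue=[G,H,C,F] q_used=3 → run G
t=23: queue=[H,C,F,G] q_used=0 → run H
t=24: queue=[H,C,F,G] q_used=1 → run H
t=25: queue=[H,C,F,G] q_used=2 → run H
t=26: queue=[H,C,F,G] q_used=3 → run H
t=27: queue=[C,F,G,H] q_used=0 → run C
t=28: queue=[C,F,G,H] q_used=1 → run C
t=29: queue=[C,F,G,H] q_used=2 → run C
t=30: queue=[C,F,G,H] q_used=3 → run C
t=31: queue=[F,G,H] q_used=0 → run F
t=32: queue=[F,G,H] q_used=1 → run F
t=33: queue=[F,G,H] q_used=2 → run F
t=34: queue=[G,H] q_used=0 → run G
t=35: queue=[G,H] q_used=1 → run G
t=36: queue=[G,H] q_used=2 → run G
t=37: queue=[G,H] q_used=3 → run G
t=38: queue=[H] q_used=0 → run H
t=39: queue=[H] q_used=1 → run H
t=40: (idle)
t=41: (idle)
t=42: (idle)
t=43: (idle)
t=44: (idle)
t=45: (idle)
t=46: (idle)
t=47: (idle)
t=48: (idle)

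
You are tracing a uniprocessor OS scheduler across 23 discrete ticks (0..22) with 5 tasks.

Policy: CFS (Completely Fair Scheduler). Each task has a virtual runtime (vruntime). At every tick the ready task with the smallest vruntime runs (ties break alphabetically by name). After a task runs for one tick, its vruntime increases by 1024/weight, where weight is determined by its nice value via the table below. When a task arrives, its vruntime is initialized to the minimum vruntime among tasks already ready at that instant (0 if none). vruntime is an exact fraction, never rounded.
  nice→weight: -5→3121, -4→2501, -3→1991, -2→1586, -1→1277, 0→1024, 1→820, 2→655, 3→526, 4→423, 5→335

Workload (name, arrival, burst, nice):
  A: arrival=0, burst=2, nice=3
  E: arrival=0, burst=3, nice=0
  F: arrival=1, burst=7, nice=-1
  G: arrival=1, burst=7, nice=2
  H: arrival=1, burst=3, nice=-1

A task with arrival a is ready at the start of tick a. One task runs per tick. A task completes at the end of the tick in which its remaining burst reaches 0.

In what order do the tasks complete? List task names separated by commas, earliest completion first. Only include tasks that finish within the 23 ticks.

t=0: vr[A=0 E=0] → run A
t=1: vr[A=512/263 E=0 F=0 G=0 H=0] → run E
t=2: vr[A=512/263 E=1 F=0 G=0 H=0] → run F
t=3: vr[A=512/263 E=1 F=1024/1277 G=0 H=0] → run G
t=4: vr[A=512/263 E=1 F=1024/1277 G=1024/655 H=0] → run H
t=5: vr[A=512/263 E=1 F=1024/1277 G=1024/655 H=1024/1277] → run F
t=6: vr[A=512/263 E=1 F=2048/1277 G=1024/655 H=1024/1277] → run H
t=7: vr[A=512/263 E=1 F=2048/1277 G=1024/655 H=2048/1277] → run E
t=8: vr[A=512/263 E=2 F=2048/1277 G=1024/655 H=2048/1277] → run G
t=9: vr[A=512/263 E=2 F=2048/1277 G=2048/655 H=2048/1277] → run F
t=10: vr[A=512/263 E=2 F=3072/1277 G=2048/655 H=2048/1277] → run H
t=11: vr[A=512/263 E=2 F=3072/1277 G=2048/655] → run A
t=12: vr[E=2 F=3072/1277 G=2048/655] → run E
t=13: vr[F=3072/1277 G=2048/655] → run F
t=14: vr[F=4096/1277 G=2048/655] → run G
t=15: vr[F=4096/1277 G=3072/655] → run F
t=16: vr[F=5120/1277 G=3072/655] → run F
t=17: vr[F=6144/1277 G=3072/655] → run G
t=18: vr[F=6144/1277 G=4096/655] → run F
t=19: vr[G=4096/655] → run G
t=20: vr[G=1024/131] → run G
t=21: vr[G=6144/655] → run G
t=22: (idle)

completion order = H, A, E, F, G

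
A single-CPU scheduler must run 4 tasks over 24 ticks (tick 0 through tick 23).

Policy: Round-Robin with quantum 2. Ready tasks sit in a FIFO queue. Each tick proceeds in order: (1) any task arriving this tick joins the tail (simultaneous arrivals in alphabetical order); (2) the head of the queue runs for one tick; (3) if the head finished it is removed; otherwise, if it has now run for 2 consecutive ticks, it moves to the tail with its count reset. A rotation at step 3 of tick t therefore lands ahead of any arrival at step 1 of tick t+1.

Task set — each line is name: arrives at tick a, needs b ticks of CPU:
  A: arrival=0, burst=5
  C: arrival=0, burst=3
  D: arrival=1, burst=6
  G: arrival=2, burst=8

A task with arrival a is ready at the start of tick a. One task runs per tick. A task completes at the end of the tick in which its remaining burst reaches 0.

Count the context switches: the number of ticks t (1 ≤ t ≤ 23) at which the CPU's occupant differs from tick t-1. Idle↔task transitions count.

context switches = 11

t=0: queue=[A,C] q_used=0 → run A
t=1: queue=[A,C,D] q_used=1 → run A
t=2: queue=[C,D,A,G] q_used=0 → run C
t=3: queue=[C,D,A,G] q_used=1 → run C
t=4: queue=[D,A,G,C] q_used=0 → run D
t=5: queue=[D,A,G,C] q_used=1 → run D
t=6: queue=[A,G,C,D] q_used=0 → run A
t=7: queue=[A,G,C,D] q_used=1 → run A
t=8: queue=[G,C,D,A] q_used=0 → run G
t=9: queue=[G,C,D,A] q_used=1 → run G
t=10: queue=[C,D,A,G] q_used=0 → run C
t=11: queue=[D,A,G] q_used=0 → run D
t=12: queue=[D,A,G] q_used=1 → run D
t=13: queue=[A,G,D] q_used=0 → run A
t=14: queue=[G,D] q_used=0 → run G
t=15: queue=[G,D] q_used=1 → run G
t=16: queue=[D,G] q_used=0 → run D
t=17: queue=[D,G] q_used=1 → run D
t=18: queue=[G] q_used=0 → run G
t=19: queue=[G] q_used=1 → run G
t=20: queue=[G] q_used=0 → run G
t=21: queue=[G] q_used=1 → run G
t=22: (idle)
t=23: (idle)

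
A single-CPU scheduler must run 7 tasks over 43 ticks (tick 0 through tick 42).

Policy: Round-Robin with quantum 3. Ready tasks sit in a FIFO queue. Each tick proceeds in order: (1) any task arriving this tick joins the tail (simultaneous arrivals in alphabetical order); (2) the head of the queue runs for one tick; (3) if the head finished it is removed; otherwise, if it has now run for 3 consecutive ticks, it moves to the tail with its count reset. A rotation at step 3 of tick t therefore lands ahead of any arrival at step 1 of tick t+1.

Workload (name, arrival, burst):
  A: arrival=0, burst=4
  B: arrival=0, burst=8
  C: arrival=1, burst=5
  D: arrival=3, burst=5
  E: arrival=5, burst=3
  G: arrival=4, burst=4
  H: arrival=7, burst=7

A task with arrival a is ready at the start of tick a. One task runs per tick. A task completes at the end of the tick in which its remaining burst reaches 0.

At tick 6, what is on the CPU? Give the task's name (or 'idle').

running at tick 6 = C

t=0: queue=[A,B] q_used=0 → run A
t=1: queue=[A,B,C] q_used=1 → run A
t=2: queue=[A,B,C] q_used=2 → run A
t=3: queue=[B,C,A,D] q_used=0 → run B
t=4: queue=[B,C,A,D,G] q_used=1 → run B
t=5: queue=[B,C,A,D,G,E] q_used=2 → run B
t=6: queue=[C,A,D,G,E,B] q_used=0 → run C
t=7: queue=[C,A,D,G,E,B,H] q_used=1 → run C
t=8: queue=[C,A,D,G,E,B,H] q_used=2 → run C
t=9: queue=[A,D,G,E,B,H,C] q_used=0 → run A
t=10: queue=[D,G,E,B,H,C] q_used=0 → run D
t=11: queue=[D,G,E,B,H,C] q_used=1 → run D
t=12: queue=[D,G,E,B,H,C] q_used=2 → run D
t=13: queue=[G,E,B,H,C,D] q_used=0 → run G
t=14: queue=[G,E,B,H,C,D] q_used=1 → run G
t=15: queue=[G,E,B,H,C,D] q_used=2 → run G
t=16: queue=[E,B,H,C,D,G] q_used=0 → run E
t=17: queue=[E,B,H,C,D,G] q_used=1 → run E
t=18: queue=[E,B,H,C,D,G] q_used=2 → run E
t=19: queue=[B,H,C,D,G] q_used=0 → run B
t=20: queue=[B,H,C,D,G] q_used=1 → run B
t=21: queue=[B,H,C,D,G] q_used=2 → run B
t=22: queue=[H,C,D,G,B] q_used=0 → run H
t=23: queue=[H,C,D,G,B] q_used=1 → run H
t=24: queue=[H,C,D,G,B] q_used=2 → run H
t=25: queue=[C,D,G,B,H] q_used=0 → run C
t=26: queue=[C,D,G,B,H] q_used=1 → run C
t=27: queue=[D,G,B,H] q_used=0 → run D
t=28: queue=[D,G,B,H] q_used=1 → run D
t=29: queue=[G,B,H] q_used=0 → run G
t=30: queue=[B,H] q_used=0 → run B
t=31: queue=[B,H] q_used=1 → run B
t=32: queue=[H] q_used=0 → run H
t=33: queue=[H] q_used=1 → run H
t=34: queue=[H] q_used=2 → run H
t=35: queue=[H] q_used=0 → run H
t=36: (idle)
t=37: (idle)
t=38: (idle)
t=39: (idle)
t=40: (idle)
t=41: (idle)
t=42: (idle)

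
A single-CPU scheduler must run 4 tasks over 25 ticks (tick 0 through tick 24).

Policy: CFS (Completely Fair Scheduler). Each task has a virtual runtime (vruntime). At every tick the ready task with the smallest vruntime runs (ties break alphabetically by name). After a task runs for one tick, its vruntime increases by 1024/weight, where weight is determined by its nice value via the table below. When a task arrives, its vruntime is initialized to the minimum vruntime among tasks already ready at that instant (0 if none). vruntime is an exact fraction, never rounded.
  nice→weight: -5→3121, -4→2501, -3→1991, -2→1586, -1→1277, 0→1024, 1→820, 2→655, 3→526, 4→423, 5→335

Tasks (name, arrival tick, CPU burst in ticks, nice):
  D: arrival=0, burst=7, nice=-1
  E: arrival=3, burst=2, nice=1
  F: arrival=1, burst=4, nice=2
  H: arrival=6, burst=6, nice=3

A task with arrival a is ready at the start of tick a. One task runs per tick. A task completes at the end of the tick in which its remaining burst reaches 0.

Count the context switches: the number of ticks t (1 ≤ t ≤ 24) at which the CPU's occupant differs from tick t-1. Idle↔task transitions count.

t=0: vr[D=0] → run D
t=1: vr[D=1024/1277 F=1024/1277] → run D
t=2: vr[D=2048/1277 F=1024/1277] → run F
t=3: vr[D=2048/1277 E=2048/1277 F=1978368/836435] → run D
t=4: vr[D=3072/1277 E=2048/1277 F=1978368/836435] → run E
t=5: vr[D=3072/1277 E=746752/261785 F=1978368/836435] → run F
t=6: vr[D=3072/1277 E=746752/261785 F=3286016/836435 H=3072/1277] → run D
t=7: vr[D=4096/1277 E=746752/261785 F=3286016/836435 H=3072/1277] → run H
t=8: vr[D=4096/1277 E=746752/261785 F=3286016/836435 H=1461760/335851] → run E
t=9: vr[D=4096/1277 F=3286016/836435 H=1461760/335851] → run D
t=10: vr[D=5120/1277 F=3286016/836435 H=1461760/335851] → run F
t=11: vr[D=5120/1277 F=4593664/836435 H=1461760/335851] → run D
t=12: vr[D=6144/1277 F=4593664/836435 H=1461760/335851] → run H
t=13: vr[D=6144/1277 F=4593664/836435 H=2115584/335851] → run D
t=14: vr[F=4593664/836435 H=2115584/335851] → run F
t=15: vr[H=2115584/335851] → run H
t=16: vr[H=2769408/335851] → run H
t=17: vr[H=3423232/335851] → run H
t=18: vr[H=4077056/335851] → run H
t=19: (idle)
t=20: (idle)
t=21: (idle)
t=22: (idle)
t=23: (idle)
t=24: (idle)

context switches = 15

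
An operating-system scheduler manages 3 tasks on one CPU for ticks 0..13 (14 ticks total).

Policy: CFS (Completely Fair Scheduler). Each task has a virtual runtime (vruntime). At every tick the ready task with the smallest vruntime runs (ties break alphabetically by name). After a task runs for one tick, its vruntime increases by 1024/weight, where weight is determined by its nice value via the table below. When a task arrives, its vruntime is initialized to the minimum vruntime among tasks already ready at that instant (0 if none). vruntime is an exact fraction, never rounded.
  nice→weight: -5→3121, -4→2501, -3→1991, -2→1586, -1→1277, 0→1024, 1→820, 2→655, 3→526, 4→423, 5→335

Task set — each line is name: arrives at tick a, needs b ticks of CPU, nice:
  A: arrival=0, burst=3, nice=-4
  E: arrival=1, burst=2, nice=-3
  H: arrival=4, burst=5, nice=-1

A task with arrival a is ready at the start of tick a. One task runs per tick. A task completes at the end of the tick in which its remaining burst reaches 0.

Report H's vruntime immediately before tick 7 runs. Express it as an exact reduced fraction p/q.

vruntime(H, start of tick 7) = 16071952384/6358810007

t=0: vr[A=0] → run A
t=1: vr[A=1024/2501 E=1024/2501] → run A
t=2: vr[A=2048/2501 E=1024/2501] → run E
t=3: vr[A=2048/2501 E=4599808/4979491] → run A
t=4: vr[E=4599808/4979491 H=4599808/4979491] → run E
t=5: vr[H=4599808/4979491] → run H
t=6: vr[H=10972953600/6358810007] → run H
t=7: vr[H=16071952384/6358810007] → run H
t=8: vr[H=21170951168/6358810007] → run H
t=9: vr[H=26269949952/6358810007] → run H
t=10: (idle)
t=11: (idle)
t=12: (idle)
t=13: (idle)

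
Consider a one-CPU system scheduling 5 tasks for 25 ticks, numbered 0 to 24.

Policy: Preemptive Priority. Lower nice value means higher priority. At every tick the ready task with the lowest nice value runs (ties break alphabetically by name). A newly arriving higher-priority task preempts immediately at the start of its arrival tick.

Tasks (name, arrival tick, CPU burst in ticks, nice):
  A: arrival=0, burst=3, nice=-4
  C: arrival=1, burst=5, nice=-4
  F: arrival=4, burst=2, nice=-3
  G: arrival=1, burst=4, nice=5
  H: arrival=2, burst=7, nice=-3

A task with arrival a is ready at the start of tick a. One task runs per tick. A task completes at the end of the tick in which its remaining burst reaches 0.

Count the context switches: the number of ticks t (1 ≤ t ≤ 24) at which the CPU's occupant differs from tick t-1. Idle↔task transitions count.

t=0: ready={A} → run A
t=1: ready={A,C,G} → run A
t=2: ready={A,C,G,H} → run A
t=3: ready={C,G,H} → run C
t=4: ready={C,F,G,H} → run C
t=5: ready={C,F,G,H} → run C
t=6: ready={C,F,G,H} → run C
t=7: ready={C,F,G,H} → run C
t=8: ready={F,G,H} → run F
t=9: ready={F,G,H} → run F
t=10: ready={G,H} → run H
t=11: ready={G,H} → run H
t=12: ready={G,H} → run H
t=13: ready={G,H} → run H
t=14: ready={G,H} → run H
t=15: ready={G,H} → run H
t=16: ready={G,H} → run H
t=17: ready={G} → run G
t=18: ready={G} → run G
t=19: ready={G} → run G
t=20: ready={G} → run G
t=21: (idle)
t=22: (idle)
t=23: (idle)
t=24: (idle)

context switches = 5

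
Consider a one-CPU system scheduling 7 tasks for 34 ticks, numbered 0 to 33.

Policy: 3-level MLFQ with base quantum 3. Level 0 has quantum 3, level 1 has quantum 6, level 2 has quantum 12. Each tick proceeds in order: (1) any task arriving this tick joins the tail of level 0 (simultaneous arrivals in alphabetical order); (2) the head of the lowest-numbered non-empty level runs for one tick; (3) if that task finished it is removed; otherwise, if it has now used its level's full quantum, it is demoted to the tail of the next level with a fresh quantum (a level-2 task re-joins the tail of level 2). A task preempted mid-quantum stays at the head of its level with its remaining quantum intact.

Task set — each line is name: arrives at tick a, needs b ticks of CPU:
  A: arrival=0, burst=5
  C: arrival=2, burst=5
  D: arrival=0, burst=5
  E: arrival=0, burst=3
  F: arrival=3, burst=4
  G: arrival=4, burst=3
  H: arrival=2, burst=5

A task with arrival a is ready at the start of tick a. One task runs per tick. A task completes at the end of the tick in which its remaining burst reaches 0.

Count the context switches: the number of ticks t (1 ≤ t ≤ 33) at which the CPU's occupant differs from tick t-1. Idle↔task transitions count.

t=0: L0/L1/L2 = ADE/-/- → run A
t=1: L0/L1/L2 = ADE/-/- → run A
t=2: L0/L1/L2 = ADECH/-/- → run A
t=3: L0/L1/L2 = DECHF/A/- → run D
t=4: L0/L1/L2 = DECHFG/A/- → run D
t=5: L0/L1/L2 = DECHFG/A/- → run D
t=6: L0/L1/L2 = ECHFG/AD/- → run E
t=7: L0/L1/L2 = ECHFG/AD/- → run E
t=8: L0/L1/L2 = ECHFG/AD/- → run E
t=9: L0/L1/L2 = CHFG/AD/- → run C
t=10: L0/L1/L2 = CHFG/AD/- → run C
t=11: L0/L1/L2 = CHFG/AD/- → run C
t=12: L0/L1/L2 = HFG/ADC/- → run H
t=13: L0/L1/L2 = HFG/ADC/- → run H
t=14: L0/L1/L2 = HFG/ADC/- → run H
t=15: L0/L1/L2 = FG/ADCH/- → run F
t=16: L0/L1/L2 = FG/ADCH/- → run F
t=17: L0/L1/L2 = FG/ADCH/- → run F
t=18: L0/L1/L2 = G/ADCHF/- → run G
t=19: L0/L1/L2 = G/ADCHF/- → run G
t=20: L0/L1/L2 = G/ADCHF/- → run G
t=21: L0/L1/L2 = -/ADCHF/- → run A
t=22: L0/L1/L2 = -/ADCHF/- → run A
t=23: L0/L1/L2 = -/DCHF/- → run D
t=24: L0/L1/L2 = -/DCHF/- → run D
t=25: L0/L1/L2 = -/CHF/- → run C
t=26: L0/L1/L2 = -/CHF/- → run C
t=27: L0/L1/L2 = -/HF/- → run H
t=28: L0/L1/L2 = -/HF/- → run H
t=29: L0/L1/L2 = -/F/- → run F
t=30: (idle)
t=31: (idle)
t=32: (idle)
t=33: (idle)

context switches = 12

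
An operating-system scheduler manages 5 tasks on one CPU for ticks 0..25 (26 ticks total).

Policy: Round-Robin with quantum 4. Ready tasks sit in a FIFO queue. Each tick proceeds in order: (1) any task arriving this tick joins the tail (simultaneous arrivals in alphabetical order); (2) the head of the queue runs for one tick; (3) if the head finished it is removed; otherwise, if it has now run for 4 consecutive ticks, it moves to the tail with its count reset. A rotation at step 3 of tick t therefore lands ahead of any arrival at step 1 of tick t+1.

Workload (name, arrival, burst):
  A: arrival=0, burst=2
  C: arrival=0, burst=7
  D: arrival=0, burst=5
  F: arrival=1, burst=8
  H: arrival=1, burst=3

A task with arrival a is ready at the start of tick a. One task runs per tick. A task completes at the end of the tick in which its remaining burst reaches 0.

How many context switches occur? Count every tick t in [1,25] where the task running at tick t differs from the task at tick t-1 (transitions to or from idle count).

context switches = 8

t=0: queue=[A,C,D] q_used=0 → run A
t=1: queue=[A,C,D,F,H] q_used=1 → run A
t=2: queue=[C,D,F,H] q_used=0 → run C
t=3: queue=[C,D,F,H] q_used=1 → run C
t=4: queue=[C,D,F,H] q_used=2 → run C
t=5: queue=[C,D,F,H] q_used=3 → run C
t=6: queue=[D,F,H,C] q_used=0 → run D
t=7: queue=[D,F,H,C] q_used=1 → run D
t=8: queue=[D,F,H,C] q_used=2 → run D
t=9: queue=[D,F,H,C] q_used=3 → run D
t=10: queue=[F,H,C,D] q_used=0 → run F
t=11: queue=[F,H,C,D] q_used=1 → run F
t=12: queue=[F,H,C,D] q_used=2 → run F
t=13: queue=[F,H,C,D] q_used=3 → run F
t=14: queue=[H,C,D,F] q_used=0 → run H
t=15: queue=[H,C,D,F] q_used=1 → run H
t=16: queue=[H,C,D,F] q_used=2 → run H
t=17: queue=[C,D,F] q_used=0 → run C
t=18: queue=[C,D,F] q_used=1 → run C
t=19: queue=[C,D,F] q_used=2 → run C
t=20: queue=[D,F] q_used=0 → run D
t=21: queue=[F] q_used=0 → run F
t=22: queue=[F] q_used=1 → run F
t=23: queue=[F] q_used=2 → run F
t=24: queue=[F] q_used=3 → run F
t=25: (idle)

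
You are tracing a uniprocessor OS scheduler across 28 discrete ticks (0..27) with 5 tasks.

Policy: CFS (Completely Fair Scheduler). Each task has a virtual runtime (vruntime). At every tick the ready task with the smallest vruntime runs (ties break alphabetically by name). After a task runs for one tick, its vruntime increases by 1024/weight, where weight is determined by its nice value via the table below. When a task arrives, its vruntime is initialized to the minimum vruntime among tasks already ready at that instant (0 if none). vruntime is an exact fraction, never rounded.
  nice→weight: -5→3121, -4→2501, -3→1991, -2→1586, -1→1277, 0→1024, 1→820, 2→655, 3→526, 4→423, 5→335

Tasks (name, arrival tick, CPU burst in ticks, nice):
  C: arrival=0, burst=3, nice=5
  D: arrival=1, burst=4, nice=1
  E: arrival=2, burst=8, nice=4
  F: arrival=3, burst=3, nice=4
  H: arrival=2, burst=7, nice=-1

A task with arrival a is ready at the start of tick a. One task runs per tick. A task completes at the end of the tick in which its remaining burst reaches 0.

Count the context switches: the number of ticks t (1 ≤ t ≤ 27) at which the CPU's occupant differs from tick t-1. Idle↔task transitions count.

context switches = 17

t=0: vr[C=0] → run C
t=1: vr[C=1024/335 D=1024/335] → run C
t=2: vr[C=2048/335 D=1024/335 E=1024/335 H=1024/335] → run D
t=3: vr[C=2048/335 D=59136/13735 E=1024/335 F=1024/335 H=1024/335] → run E
t=4: vr[C=2048/335 D=59136/13735 E=776192/141705 F=1024/335 H=1024/335] → run F
t=5: vr[C=2048/335 D=59136/13735 E=776192/141705 F=776192/141705 H=1024/335] → run H
t=6: vr[C=2048/335 D=59136/13735 E=776192/141705 F=776192/141705 H=1650688/427795] → run H
t=7: vr[C=2048/335 D=59136/13735 E=776192/141705 F=776192/141705 H=1993728/427795] → run D
t=8: vr[C=2048/335 D=76288/13735 E=776192/141705 F=776192/141705 H=1993728/427795] → run H
t=9: vr[C=2048/335 D=76288/13735 E=776192/141705 F=776192/141705 H=2336768/427795] → run H
t=10: vr[C=2048/335 D=76288/13735 E=776192/141705 F=776192/141705 H=2679808/427795] → run E
t=11: vr[C=2048/335 D=76288/13735 E=1119232/141705 F=776192/141705 H=2679808/427795] → run F
t=12: vr[C=2048/335 D=76288/13735 E=1119232/141705 F=1119232/141705 H=2679808/427795] → run D
t=13: vr[C=2048/335 D=18688/2747 E=1119232/141705 F=1119232/141705 H=2679808/427795] → run C
t=14: vr[D=18688/2747 E=1119232/141705 F=1119232/141705 H=2679808/427795] → run H
t=15: vr[D=18688/2747 E=1119232/141705 F=1119232/141705 H=3022848/427795] → run D
t=16: vr[E=1119232/141705 F=1119232/141705 H=3022848/427795] → run H
t=17: vr[E=1119232/141705 F=1119232/141705 H=3365888/427795] → run H
t=18: vr[E=1119232/141705 F=1119232/141705] → run E
t=19: vr[E=487424/47235 F=1119232/141705] → run F
t=20: vr[E=487424/47235] → run E
t=21: vr[E=1805312/141705] → run E
t=22: vr[E=2148352/141705] → run E
t=23: vr[E=830464/47235] → run E
t=24: vr[E=2834432/141705] → run E
t=25: (idle)
t=26: (idle)
t=27: (idle)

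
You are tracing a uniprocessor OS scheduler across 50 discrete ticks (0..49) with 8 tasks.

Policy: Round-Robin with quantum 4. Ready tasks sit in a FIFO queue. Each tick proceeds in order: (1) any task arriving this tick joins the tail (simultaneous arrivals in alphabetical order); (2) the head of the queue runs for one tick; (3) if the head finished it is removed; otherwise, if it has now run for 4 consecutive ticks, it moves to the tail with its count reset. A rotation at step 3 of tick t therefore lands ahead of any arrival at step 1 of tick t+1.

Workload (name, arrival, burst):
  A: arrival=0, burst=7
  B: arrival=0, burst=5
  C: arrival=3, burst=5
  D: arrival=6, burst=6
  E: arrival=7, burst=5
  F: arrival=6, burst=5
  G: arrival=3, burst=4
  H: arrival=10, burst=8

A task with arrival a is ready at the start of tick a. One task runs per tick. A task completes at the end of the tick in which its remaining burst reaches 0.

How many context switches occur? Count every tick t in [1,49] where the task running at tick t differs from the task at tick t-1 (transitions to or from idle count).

context switches = 15

t=0: queue=[A,B] q_used=0 → run A
t=1: queue=[A,B] q_used=1 → run A
t=2: queue=[A,B] q_used=2 → run A
t=3: queue=[A,B,C,G] q_used=3 → run A
t=4: queue=[B,C,G,A] q_used=0 → run B
t=5: queue=[B,C,G,A] q_used=1 → run B
t=6: queue=[B,C,G,A,D,F] q_used=2 → run B
t=7: queue=[B,C,G,A,D,F,E] q_used=3 → run B
t=8: queue=[C,G,A,D,F,E,B] q_used=0 → run C
t=9: queue=[C,G,A,D,F,E,B] q_used=1 → run C
t=10: queue=[C,G,A,D,F,E,B,H] q_used=2 → run C
t=11: queue=[C,G,A,D,F,E,B,H] q_used=3 → run C
t=12: queue=[G,A,D,F,E,B,H,C] q_used=0 → run G
t=13: queue=[G,A,D,F,E,B,H,C] q_used=1 → run G
t=14: queue=[G,A,D,F,E,B,H,C] q_used=2 → run G
t=15: queue=[G,A,D,F,E,B,H,C] q_used=3 → run G
t=16: queue=[A,D,F,E,B,H,C] q_used=0 → run A
t=17: queue=[A,D,F,E,B,H,C] q_used=1 → run A
t=18: queue=[A,D,F,E,B,H,C] q_used=2 → run A
t=19: queue=[D,F,E,B,H,C] q_used=0 → run D
t=20: queue=[D,F,E,B,H,C] q_used=1 → run D
t=21: queue=[D,F,E,B,H,C] q_used=2 → run D
t=22: queue=[D,F,E,B,H,C] q_used=3 → run D
t=23: queue=[F,E,B,H,C,D] q_used=0 → run F
t=24: queue=[F,E,B,H,C,D] q_used=1 → run F
t=25: queue=[F,E,B,H,C,D] q_used=2 → run F
t=26: queue=[F,E,B,H,C,D] q_used=3 → run F
t=27: queue=[E,B,H,C,D,F] q_used=0 → run E
t=28: queue=[E,B,H,C,D,F] q_used=1 → run E
t=29: queue=[E,B,H,C,D,F] q_used=2 → run E
t=30: queue=[E,B,H,C,D,F] q_used=3 → run E
t=31: queue=[B,H,C,D,F,E] q_used=0 → run B
t=32: queue=[H,C,D,F,E] q_used=0 → run H
t=33: queue=[H,C,D,F,E] q_used=1 → run H
t=34: queue=[H,C,D,F,E] q_used=2 → run H
t=35: queue=[H,C,D,F,E] q_used=3 → run H
t=36: queue=[C,D,F,E,H] q_used=0 → run C
t=37: queue=[D,F,E,H] q_used=0 → run D
t=38: queue=[D,F,E,H] q_used=1 → run D
t=39: queue=[F,E,H] q_used=0 → run F
t=40: queue=[E,H] q_used=0 → run E
t=41: queue=[H] q_used=0 → run H
t=42: queue=[H] q_used=1 → run H
t=43: queue=[H] q_used=2 → run H
t=44: queue=[H] q_used=3 → run H
t=45: (idle)
t=46: (idle)
t=47: (idle)
t=48: (idle)
t=49: (idle)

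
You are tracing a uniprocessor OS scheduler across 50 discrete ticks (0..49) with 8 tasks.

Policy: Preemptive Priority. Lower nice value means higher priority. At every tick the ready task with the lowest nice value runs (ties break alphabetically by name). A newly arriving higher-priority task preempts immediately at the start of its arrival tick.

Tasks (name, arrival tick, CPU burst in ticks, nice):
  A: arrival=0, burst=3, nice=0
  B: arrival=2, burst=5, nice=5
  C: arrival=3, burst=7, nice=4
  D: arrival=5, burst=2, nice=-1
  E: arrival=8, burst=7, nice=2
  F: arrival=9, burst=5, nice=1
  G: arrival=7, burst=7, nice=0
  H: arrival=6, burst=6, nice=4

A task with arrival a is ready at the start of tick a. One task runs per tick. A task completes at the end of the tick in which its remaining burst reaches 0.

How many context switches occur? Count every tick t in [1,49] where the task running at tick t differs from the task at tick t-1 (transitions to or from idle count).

context switches = 9

t=0: ready={A} → run A
t=1: ready={A} → run A
t=2: ready={A,B} → run A
t=3: ready={B,C} → run C
t=4: ready={B,C} → run C
t=5: ready={B,C,D} → run D
t=6: ready={B,C,D,H} → run D
t=7: ready={B,C,G,H} → run G
t=8: ready={B,C,E,G,H} → run G
t=9: ready={B,C,E,F,G,H} → run G
t=10: ready={B,C,E,F,G,H} → run G
t=11: ready={B,C,E,F,G,H} → run G
t=12: ready={B,C,E,F,G,H} → run G
t=13: ready={B,C,E,F,G,H} → run G
t=14: ready={B,C,E,F,H} → run F
t=15: ready={B,C,E,F,H} → run F
t=16: ready={B,C,E,F,H} → run F
t=17: ready={B,C,E,F,H} → run F
t=18: ready={B,C,E,F,H} → run F
t=19: ready={B,C,E,H} → run E
t=20: ready={B,C,E,H} → run E
t=21: ready={B,C,E,H} → run E
t=22: ready={B,C,E,H} → run E
t=23: ready={B,C,E,H} → run E
t=24: ready={B,C,E,H} → run E
t=25: ready={B,C,E,H} → run E
t=26: ready={B,C,H} → run C
t=27: ready={B,C,H} → run C
t=28: ready={B,C,H} → run C
t=29: ready={B,C,H} → run C
t=30: ready={B,C,H} → run C
t=31: ready={B,H} → run H
t=32: ready={B,H} → run H
t=33: ready={B,H} → run H
t=34: ready={B,H} → run H
t=35: ready={B,H} → run H
t=36: ready={B,H} → run H
t=37: ready={B} → run B
t=38: ready={B} → run B
t=39: ready={B} → run B
t=40: ready={B} → run B
t=41: ready={B} → run B
t=42: (idle)
t=43: (idle)
t=44: (idle)
t=45: (idle)
t=46: (idle)
t=47: (idle)
t=48: (idle)
t=49: (idle)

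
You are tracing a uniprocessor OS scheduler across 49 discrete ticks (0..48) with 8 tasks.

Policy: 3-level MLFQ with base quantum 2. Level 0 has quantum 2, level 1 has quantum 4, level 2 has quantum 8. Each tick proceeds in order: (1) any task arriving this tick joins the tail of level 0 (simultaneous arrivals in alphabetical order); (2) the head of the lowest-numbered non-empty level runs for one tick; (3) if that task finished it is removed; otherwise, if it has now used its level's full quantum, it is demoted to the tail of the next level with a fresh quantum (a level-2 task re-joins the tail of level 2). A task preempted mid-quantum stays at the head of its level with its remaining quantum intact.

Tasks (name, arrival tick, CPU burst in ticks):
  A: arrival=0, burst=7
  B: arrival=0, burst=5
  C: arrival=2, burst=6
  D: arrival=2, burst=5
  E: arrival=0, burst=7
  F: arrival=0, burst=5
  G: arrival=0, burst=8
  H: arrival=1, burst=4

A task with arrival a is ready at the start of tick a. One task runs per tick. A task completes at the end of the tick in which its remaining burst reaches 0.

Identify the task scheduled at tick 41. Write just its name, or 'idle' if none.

running at tick 41 = D

t=0: L0/L1/L2 = ABEFG/-/- → run A
t=1: L0/L1/L2 = ABEFGH/-/- → run A
t=2: L0/L1/L2 = BEFGHCD/A/- → run B
t=3: L0/L1/L2 = BEFGHCD/A/- → run B
t=4: L0/L1/L2 = EFGHCD/AB/- → run E
t=5: L0/L1/L2 = EFGHCD/AB/- → run E
t=6: L0/L1/L2 = FGHCD/ABE/- → run F
t=7: L0/L1/L2 = FGHCD/ABE/- → run F
t=8: L0/L1/L2 = GHCD/ABEF/- → run G
t=9: L0/L1/L2 = GHCD/ABEF/- → run G
t=10: L0/L1/L2 = HCD/ABEFG/- → run H
t=11: L0/L1/L2 = HCD/ABEFG/- → run H
t=12: L0/L1/L2 = CD/ABEFGH/- → run C
t=13: L0/L1/L2 = CD/ABEFGH/- → run C
t=14: L0/L1/L2 = D/ABEFGHC/- → run D
t=15: L0/L1/L2 = D/ABEFGHC/- → run D
t=16: L0/L1/L2 = -/ABEFGHCD/- → run A
t=17: L0/L1/L2 = -/ABEFGHCD/- → run A
t=18: L0/L1/L2 = -/ABEFGHCD/- → run A
t=19: L0/L1/L2 = -/ABEFGHCD/- → run A
t=20: L0/L1/L2 = -/BEFGHCD/A → run B
t=21: L0/L1/L2 = -/BEFGHCD/A → run B
t=22: L0/L1/L2 = -/BEFGHCD/A → run B
t=23: L0/L1/L2 = -/EFGHCD/A → run E
t=24: L0/L1/L2 = -/EFGHCD/A → run E
t=25: L0/L1/L2 = -/EFGHCD/A → run E
t=26: L0/L1/L2 = -/EFGHCD/A → run E
t=27: L0/L1/L2 = -/FGHCD/AE → run F
t=28: L0/L1/L2 = -/FGHCD/AE → run F
t=29: L0/L1/L2 = -/FGHCD/AE → run F
t=30: L0/L1/L2 = -/GHCD/AE → run G
t=31: L0/L1/L2 = -/GHCD/AE → run G
t=32: L0/L1/L2 = -/GHCD/AE → run G
t=33: L0/L1/L2 = -/GHCD/AE → run G
t=34: L0/L1/L2 = -/HCD/AEG → run H
t=35: L0/L1/L2 = -/HCD/AEG → run H
t=36: L0/L1/L2 = -/CD/AEG → run C
t=37: L0/L1/L2 = -/CD/AEG → run C
t=38: L0/L1/L2 = -/CD/AEG → run C
t=39: L0/L1/L2 = -/CD/AEG → run C
t=40: L0/L1/L2 = -/D/AEG → run D
t=41: L0/L1/L2 = -/D/AEG → run D
t=42: L0/L1/L2 = -/D/AEG → run D
t=43: L0/L1/L2 = -/-/AEG → run A
t=44: L0/L1/L2 = -/-/EG → run E
t=45: L0/L1/L2 = -/-/G → run G
t=46: L0/L1/L2 = -/-/G → run G
t=47: (idle)
t=48: (idle)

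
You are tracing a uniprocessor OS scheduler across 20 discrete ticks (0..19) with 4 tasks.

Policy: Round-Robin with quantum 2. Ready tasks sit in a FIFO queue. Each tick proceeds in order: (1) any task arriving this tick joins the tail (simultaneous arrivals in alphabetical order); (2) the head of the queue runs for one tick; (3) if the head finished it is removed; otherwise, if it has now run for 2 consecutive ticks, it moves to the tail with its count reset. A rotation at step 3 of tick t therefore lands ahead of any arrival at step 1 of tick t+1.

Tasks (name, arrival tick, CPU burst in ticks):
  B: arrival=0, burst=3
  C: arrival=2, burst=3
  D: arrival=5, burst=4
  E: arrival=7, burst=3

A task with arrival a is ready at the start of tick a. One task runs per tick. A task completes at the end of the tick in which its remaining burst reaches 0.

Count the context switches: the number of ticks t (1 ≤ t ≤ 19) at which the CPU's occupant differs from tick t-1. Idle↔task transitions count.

context switches = 6

t=0: queue=[B] q_used=0 → run B
t=1: queue=[B] q_used=1 → run B
t=2: queue=[B,C] q_used=0 → run B
t=3: queue=[C] q_used=0 → run C
t=4: queue=[C] q_used=1 → run C
t=5: queue=[C,D] q_used=0 → run C
t=6: queue=[D] q_used=0 → run D
t=7: queue=[D,E] q_used=1 → run D
t=8: queue=[E,D] q_used=0 → run E
t=9: queue=[E,D] q_used=1 → run E
t=10: queue=[D,E] q_used=0 → run D
t=11: queue=[D,E] q_used=1 → run D
t=12: queue=[E] q_used=0 → run E
t=13: (idle)
t=14: (idle)
t=15: (idle)
t=16: (idle)
t=17: (idle)
t=18: (idle)
t=19: (idle)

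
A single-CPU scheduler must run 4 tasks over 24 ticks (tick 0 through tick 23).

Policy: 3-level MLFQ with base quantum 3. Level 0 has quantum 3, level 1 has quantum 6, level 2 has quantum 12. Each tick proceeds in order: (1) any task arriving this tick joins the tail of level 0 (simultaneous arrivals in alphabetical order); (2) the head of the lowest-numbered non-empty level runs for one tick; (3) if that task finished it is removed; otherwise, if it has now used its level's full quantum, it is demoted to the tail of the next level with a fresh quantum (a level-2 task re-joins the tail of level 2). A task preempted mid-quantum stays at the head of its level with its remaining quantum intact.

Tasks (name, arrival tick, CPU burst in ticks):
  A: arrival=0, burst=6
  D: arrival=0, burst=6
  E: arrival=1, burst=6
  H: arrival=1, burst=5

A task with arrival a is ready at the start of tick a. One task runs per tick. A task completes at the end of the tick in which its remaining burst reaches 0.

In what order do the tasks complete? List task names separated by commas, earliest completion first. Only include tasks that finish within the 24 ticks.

completion order = A, D, E, H

t=0: L0/L1/L2 = AD/-/- → run A
t=1: L0/L1/L2 = ADEH/-/- → run A
t=2: L0/L1/L2 = ADEH/-/- → run A
t=3: L0/L1/L2 = DEH/A/- → run D
t=4: L0/L1/L2 = DEH/A/- → run D
t=5: L0/L1/L2 = DEH/A/- → run D
t=6: L0/L1/L2 = EH/AD/- → run E
t=7: L0/L1/L2 = EH/AD/- → run E
t=8: L0/L1/L2 = EH/AD/- → run E
t=9: L0/L1/L2 = H/ADE/- → run H
t=10: L0/L1/L2 = H/ADE/- → run H
t=11: L0/L1/L2 = H/ADE/- → run H
t=12: L0/L1/L2 = -/ADEH/- → run A
t=13: L0/L1/L2 = -/ADEH/- → run A
t=14: L0/L1/L2 = -/ADEH/- → run A
t=15: L0/L1/L2 = -/DEH/- → run D
t=16: L0/L1/L2 = -/DEH/- → run D
t=17: L0/L1/L2 = -/DEH/- → run D
t=18: L0/L1/L2 = -/EH/- → run E
t=19: L0/L1/L2 = -/EH/- → run E
t=20: L0/L1/L2 = -/EH/- → run E
t=21: L0/L1/L2 = -/H/- → run H
t=22: L0/L1/L2 = -/H/- → run H
t=23: (idle)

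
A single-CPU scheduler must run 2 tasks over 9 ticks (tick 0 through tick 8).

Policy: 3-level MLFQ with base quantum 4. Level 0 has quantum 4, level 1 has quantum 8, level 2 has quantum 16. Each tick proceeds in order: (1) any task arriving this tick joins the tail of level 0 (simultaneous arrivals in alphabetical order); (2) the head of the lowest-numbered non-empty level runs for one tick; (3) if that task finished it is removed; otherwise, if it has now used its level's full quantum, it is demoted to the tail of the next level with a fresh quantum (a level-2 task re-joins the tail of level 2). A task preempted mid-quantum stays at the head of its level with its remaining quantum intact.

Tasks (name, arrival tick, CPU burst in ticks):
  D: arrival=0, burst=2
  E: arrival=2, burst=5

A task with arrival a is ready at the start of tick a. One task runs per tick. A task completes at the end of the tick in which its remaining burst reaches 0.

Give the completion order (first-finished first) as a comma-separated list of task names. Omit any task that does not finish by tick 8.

t=0: L0/L1/L2 = D/-/- → run D
t=1: L0/L1/L2 = D/-/- → run D
t=2: L0/L1/L2 = E/-/- → run E
t=3: L0/L1/L2 = E/-/- → run E
t=4: L0/L1/L2 = E/-/- → run E
t=5: L0/L1/L2 = E/-/- → run E
t=6: L0/L1/L2 = -/E/- → run E
t=7: (idle)
t=8: (idle)

completion order = D, E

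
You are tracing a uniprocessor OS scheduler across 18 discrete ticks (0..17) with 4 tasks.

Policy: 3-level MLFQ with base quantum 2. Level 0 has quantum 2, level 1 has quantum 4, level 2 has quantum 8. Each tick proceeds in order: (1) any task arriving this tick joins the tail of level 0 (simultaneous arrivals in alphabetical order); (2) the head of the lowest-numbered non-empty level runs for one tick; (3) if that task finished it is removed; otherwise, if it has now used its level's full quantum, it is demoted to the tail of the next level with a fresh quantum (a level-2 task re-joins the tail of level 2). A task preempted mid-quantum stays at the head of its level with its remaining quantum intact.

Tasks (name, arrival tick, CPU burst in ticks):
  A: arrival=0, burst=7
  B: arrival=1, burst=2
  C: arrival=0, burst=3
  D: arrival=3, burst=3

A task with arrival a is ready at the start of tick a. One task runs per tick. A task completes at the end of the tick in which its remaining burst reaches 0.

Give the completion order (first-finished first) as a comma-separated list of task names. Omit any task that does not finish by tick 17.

completion order = B, C, D, A

t=0: L0/L1/L2 = AC/-/- → run A
t=1: L0/L1/L2 = ACB/-/- → run A
t=2: L0/L1/L2 = CB/A/- → run C
t=3: L0/L1/L2 = CBD/A/- → run C
t=4: L0/L1/L2 = BD/AC/- → run B
t=5: L0/L1/L2 = BD/AC/- → run B
t=6: L0/L1/L2 = D/AC/- → run D
t=7: L0/L1/L2 = D/AC/- → run D
t=8: L0/L1/L2 = -/ACD/- → run A
t=9: L0/L1/L2 = -/ACD/- → run A
t=10: L0/L1/L2 = -/ACD/- → run A
t=11: L0/L1/L2 = -/ACD/- → run A
t=12: L0/L1/L2 = -/CD/A → run C
t=13: L0/L1/L2 = -/D/A → run D
t=14: L0/L1/L2 = -/-/A → run A
t=15: (idle)
t=16: (idle)
t=17: (idle)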